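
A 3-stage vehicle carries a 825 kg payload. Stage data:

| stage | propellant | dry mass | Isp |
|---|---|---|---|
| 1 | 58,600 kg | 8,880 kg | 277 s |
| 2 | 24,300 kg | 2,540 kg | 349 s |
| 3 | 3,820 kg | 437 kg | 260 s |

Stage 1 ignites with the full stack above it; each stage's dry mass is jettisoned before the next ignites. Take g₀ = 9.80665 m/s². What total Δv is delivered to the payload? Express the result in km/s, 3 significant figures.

Ignition mass of stage 1 = 58,600+8,880 + 24,300+2,540 + 3,820+437 + 825 = 99,402 kg.
Stage 1: m₀ = 99,402 kg, m_f = 99,402 − 58,600 = 40,802 kg; Δv = 277×9.80665×ln(2.436) = 2716.4×0.8904 ≈ 2419 m/s.
Stage 2: m₀ = 31,922 kg, m_f = 31,922 − 24,300 = 7,622 kg; Δv = 349×9.80665×ln(4.188) = 3422.5×1.4323 ≈ 4902 m/s.
Stage 3: m₀ = 5,082 kg, m_f = 5,082 − 3,820 = 1,262 kg; Δv = 260×9.80665×ln(4.027) = 2549.7×1.3930 ≈ 3552 m/s.
Total Δv = 2419 + 4902 + 3552 = 10873 m/s.

Δv ≈ 10.9 km/s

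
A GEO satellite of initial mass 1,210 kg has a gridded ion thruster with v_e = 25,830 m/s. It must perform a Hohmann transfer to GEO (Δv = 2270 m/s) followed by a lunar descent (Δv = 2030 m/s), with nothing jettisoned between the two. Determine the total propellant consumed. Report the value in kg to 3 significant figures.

After the first burn: m = 1210 × exp(−2270/25830.0) = 1210 × 0.91587 = 1,108.2 kg.
After the second burn: m = 1,108.2 × exp(−2030/25830.0) = 1,108.2 × 0.92442 = 1,024.44 kg.
Total propellant = m₀ − m_final = 1210 − 1,024.44 = 185.56 kg.

total propellant consumed ≈ 186 kg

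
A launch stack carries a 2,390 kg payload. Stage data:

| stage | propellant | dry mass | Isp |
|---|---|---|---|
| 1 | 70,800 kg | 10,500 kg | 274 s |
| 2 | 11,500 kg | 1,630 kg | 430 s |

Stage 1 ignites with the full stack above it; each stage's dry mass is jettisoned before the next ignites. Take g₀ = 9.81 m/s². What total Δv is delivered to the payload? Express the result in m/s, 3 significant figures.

Δv ≈ 9230 m/s

Ignition mass of stage 1 = 70,800+10,500 + 11,500+1,630 + 2,390 = 96,820 kg.
Stage 1: m₀ = 96,820 kg, m_f = 96,820 − 70,800 = 26,020 kg; Δv = 274×9.81×ln(3.721) = 2687.9×1.3140 ≈ 3532 m/s.
Stage 2: m₀ = 15,520 kg, m_f = 15,520 − 11,500 = 4,020 kg; Δv = 430×9.81×ln(3.861) = 4218.3×1.3508 ≈ 5698 m/s.
Total Δv = 3532 + 5698 = 9230 m/s.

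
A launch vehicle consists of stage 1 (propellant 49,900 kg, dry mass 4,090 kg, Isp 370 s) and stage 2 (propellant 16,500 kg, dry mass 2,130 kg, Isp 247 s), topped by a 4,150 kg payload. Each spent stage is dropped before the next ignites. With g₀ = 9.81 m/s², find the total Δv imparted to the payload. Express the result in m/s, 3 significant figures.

Ignition mass of stage 1 = 49,900+4,090 + 16,500+2,130 + 4,150 = 76,770 kg.
Stage 1: m₀ = 76,770 kg, m_f = 76,770 − 49,900 = 26,870 kg; Δv = 370×9.81×ln(2.857) = 3629.7×1.0498 ≈ 3810 m/s.
Stage 2: m₀ = 22,780 kg, m_f = 22,780 − 16,500 = 6,280 kg; Δv = 247×9.81×ln(3.627) = 2423.1×1.2885 ≈ 3122 m/s.
Total Δv = 3810 + 3122 = 6932 m/s.

Δv ≈ 6930 m/s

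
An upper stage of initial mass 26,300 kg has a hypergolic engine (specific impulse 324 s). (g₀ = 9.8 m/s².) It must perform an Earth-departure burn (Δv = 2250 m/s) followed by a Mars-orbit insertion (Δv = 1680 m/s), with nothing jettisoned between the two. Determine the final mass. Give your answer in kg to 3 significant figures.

final mass ≈ 7630 kg

v_e = Isp · g₀ = 324 × 9.8 = 3175.2 m/s.
After the first burn: m = 26300 × exp(−2250/3175.2) = 26300 × 0.49232 = 12,948 kg.
After the second burn: m = 12,948 × exp(−1680/3175.2) = 12,948 × 0.58913 = 7,628.06 kg.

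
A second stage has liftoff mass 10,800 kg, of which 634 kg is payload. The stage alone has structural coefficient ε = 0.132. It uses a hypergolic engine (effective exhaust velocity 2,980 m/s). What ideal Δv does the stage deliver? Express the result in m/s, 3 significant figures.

Stage wet mass = m₀ − payload = 10,800 − 634 = 10,166 kg.
Stage dry mass = ε × stage wet mass = 0.132 × 10,166 = 1,341.91 kg.
Burnout mass m_f = stage dry + payload = 1,341.91 + 634 = 1,975.91 kg.
By the Tsiolkovsky rocket equation, Δv = v_e · ln(10,800/1,975.91) = 2980.0 × ln(5.466) = 2980.0 × 1.6985 ≈ 5062 m/s.

Δv ≈ 5060 m/s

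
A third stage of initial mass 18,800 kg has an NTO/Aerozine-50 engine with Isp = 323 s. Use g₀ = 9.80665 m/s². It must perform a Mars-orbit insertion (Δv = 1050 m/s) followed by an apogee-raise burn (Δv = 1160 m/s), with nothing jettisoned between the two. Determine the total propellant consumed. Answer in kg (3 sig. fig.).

total propellant consumed ≈ 9440 kg

v_e = Isp · g₀ = 323 × 9.80665 = 3167.5 m/s.
After the first burn: m = 18800 × exp(−1050/3167.5) = 18800 × 0.71786 = 13,495.8 kg.
After the second burn: m = 13,495.8 × exp(−1160/3167.5) = 13,495.8 × 0.69335 = 9,357.31 kg.
Total propellant = m₀ − m_final = 18800 − 9,357.31 = 9,442.69 kg.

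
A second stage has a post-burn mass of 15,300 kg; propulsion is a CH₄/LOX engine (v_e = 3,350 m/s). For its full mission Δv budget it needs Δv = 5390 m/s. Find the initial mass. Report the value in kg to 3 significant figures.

m₀/m_f = exp(Δv / v_e) = exp(5390 / 3350.0) = exp(1.6090) = 4.9976.
m₀ = m_f × 4.9976 = 15,300 × 4.9976 = 76,463.3 kg.

initial mass ≈ 76500 kg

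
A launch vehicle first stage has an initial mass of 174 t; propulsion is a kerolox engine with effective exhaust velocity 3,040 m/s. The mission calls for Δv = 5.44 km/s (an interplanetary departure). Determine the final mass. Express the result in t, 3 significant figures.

Using Δv = v_e ln(m₀/m_f): m₀/m_f = exp(Δv / v_e) = exp(5440 / 3040.0) = exp(1.7895) = 5.9863.
m_f = m₀ / 5.9863 = 174 / 5.9863 = 29.0664 t.

final mass ≈ 29.1 t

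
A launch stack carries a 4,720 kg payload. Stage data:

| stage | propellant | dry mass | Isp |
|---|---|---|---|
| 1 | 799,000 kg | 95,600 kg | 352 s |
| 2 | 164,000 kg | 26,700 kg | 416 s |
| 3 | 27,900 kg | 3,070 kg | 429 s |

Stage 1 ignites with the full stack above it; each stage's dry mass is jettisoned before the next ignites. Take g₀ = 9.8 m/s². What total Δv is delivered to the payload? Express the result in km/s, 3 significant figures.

Δv ≈ 16.0 km/s

Ignition mass of stage 1 = 799,000+95,600 + 164,000+26,700 + 27,900+3,070 + 4,720 = 1,120,990 kg.
Stage 1: m₀ = 1,120,990 kg, m_f = 1,120,990 − 799,000 = 321,990 kg; Δv = 352×9.8×ln(3.481) = 3449.6×1.2474 ≈ 4303 m/s.
Stage 2: m₀ = 226,390 kg, m_f = 226,390 − 164,000 = 62,390 kg; Δv = 416×9.8×ln(3.629) = 4076.8×1.2889 ≈ 5254 m/s.
Stage 3: m₀ = 35,690 kg, m_f = 35,690 − 27,900 = 7,790 kg; Δv = 429×9.8×ln(4.582) = 4204.2×1.5220 ≈ 6399 m/s.
Total Δv = 4303 + 5254 + 6399 = 15956 m/s.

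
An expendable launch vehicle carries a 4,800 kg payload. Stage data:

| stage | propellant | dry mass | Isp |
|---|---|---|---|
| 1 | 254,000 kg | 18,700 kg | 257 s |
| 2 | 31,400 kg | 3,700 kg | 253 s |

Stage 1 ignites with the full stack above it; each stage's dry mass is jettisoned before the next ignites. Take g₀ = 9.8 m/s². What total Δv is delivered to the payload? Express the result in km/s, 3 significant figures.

Ignition mass of stage 1 = 254,000+18,700 + 31,400+3,700 + 4,800 = 312,600 kg.
Stage 1: m₀ = 312,600 kg, m_f = 312,600 − 254,000 = 58,600 kg; Δv = 257×9.8×ln(5.334) = 2518.6×1.6742 ≈ 4217 m/s.
Stage 2: m₀ = 39,900 kg, m_f = 39,900 − 31,400 = 8,500 kg; Δv = 253×9.8×ln(4.694) = 2479.4×1.5463 ≈ 3834 m/s.
Total Δv = 4217 + 3834 = 8051 m/s.

Δv ≈ 8.05 km/s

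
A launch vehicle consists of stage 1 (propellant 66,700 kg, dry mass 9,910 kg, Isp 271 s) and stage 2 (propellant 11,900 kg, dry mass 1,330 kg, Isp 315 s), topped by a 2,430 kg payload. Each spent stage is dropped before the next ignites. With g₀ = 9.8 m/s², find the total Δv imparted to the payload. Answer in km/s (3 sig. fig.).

Ignition mass of stage 1 = 66,700+9,910 + 11,900+1,330 + 2,430 = 92,270 kg.
Stage 1: m₀ = 92,270 kg, m_f = 92,270 − 66,700 = 25,570 kg; Δv = 271×9.8×ln(3.609) = 2655.8×1.2833 ≈ 3408 m/s.
Stage 2: m₀ = 15,660 kg, m_f = 15,660 − 11,900 = 3,760 kg; Δv = 315×9.8×ln(4.165) = 3087.0×1.4267 ≈ 4404 m/s.
Total Δv = 3408 + 4404 = 7812 m/s.

Δv ≈ 7.81 km/s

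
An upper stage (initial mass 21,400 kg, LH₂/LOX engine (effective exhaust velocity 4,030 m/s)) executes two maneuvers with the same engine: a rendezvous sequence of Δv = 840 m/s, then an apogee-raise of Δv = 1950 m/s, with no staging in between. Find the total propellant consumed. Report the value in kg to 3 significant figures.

total propellant consumed ≈ 10700 kg

After the first burn: m = 21400 × exp(−840/4030.0) = 21400 × 0.81185 = 17,373.6 kg.
After the second burn: m = 17,373.6 × exp(−1950/4030.0) = 17,373.6 × 0.61639 = 10,708.9 kg.
Total propellant = m₀ − m_final = 21400 − 10,708.9 = 10,691.1 kg.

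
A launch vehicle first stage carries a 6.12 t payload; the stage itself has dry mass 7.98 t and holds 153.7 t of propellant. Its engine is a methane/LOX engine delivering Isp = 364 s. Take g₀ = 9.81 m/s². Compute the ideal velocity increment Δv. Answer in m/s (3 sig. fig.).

v_e = Isp · g₀ = 364 × 9.81 = 3570.8 m/s.
m₀ = payload + dry + propellant = 6.12 + 7.98 + 153.7 = 167.8 t.
m_f = payload + dry = 6.12 + 7.98 = 14.1 t.
Δv = v_e · ln(m₀/m_f) = 3570.8 × ln(11.9) = 3570.8 × 2.4766 ≈ 8843.5 m/s.

Δv ≈ 8840 m/s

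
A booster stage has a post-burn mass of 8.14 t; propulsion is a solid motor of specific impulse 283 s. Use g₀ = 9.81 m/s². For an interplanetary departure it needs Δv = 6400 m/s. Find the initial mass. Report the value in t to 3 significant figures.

v_e = Isp · g₀ = 283 × 9.81 = 2776.2 m/s.
m₀/m_f = exp(Δv / v_e) = exp(6400 / 2776.2) = exp(2.3053) = 10.0270.
m₀ = m_f × 10.0270 = 8.14 × 10.0270 = 81.6198 t.

initial mass ≈ 81.6 t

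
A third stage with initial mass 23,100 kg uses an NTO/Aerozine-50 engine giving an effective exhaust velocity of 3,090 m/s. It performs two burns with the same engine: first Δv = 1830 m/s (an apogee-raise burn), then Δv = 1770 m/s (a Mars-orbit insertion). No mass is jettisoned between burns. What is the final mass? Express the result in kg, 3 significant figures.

final mass ≈ 7210 kg

After the first burn: m = 23100 × exp(−1830/3090.0) = 23100 × 0.55309 = 12,776.4 kg.
After the second burn: m = 12,776.4 × exp(−1770/3090.0) = 12,776.4 × 0.56394 = 7,205.12 kg.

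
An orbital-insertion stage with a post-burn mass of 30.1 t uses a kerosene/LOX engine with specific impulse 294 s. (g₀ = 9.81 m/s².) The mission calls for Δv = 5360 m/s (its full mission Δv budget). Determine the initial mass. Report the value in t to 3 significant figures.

v_e = Isp · g₀ = 294 × 9.81 = 2884.1 m/s.
By the Tsiolkovsky rocket equation, m₀/m_f = exp(Δv / v_e) = exp(5360 / 2884.1) = exp(1.8584) = 6.4137.
m₀ = m_f × 6.4137 = 30.1 × 6.4137 = 193.052 t.

initial mass ≈ 193 t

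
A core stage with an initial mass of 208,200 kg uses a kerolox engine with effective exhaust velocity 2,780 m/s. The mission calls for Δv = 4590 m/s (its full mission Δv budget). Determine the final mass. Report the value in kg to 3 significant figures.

final mass ≈ 39900 kg

Rocket equation: m₀/m_f = exp(Δv / v_e) = exp(4590 / 2780.0) = exp(1.6511) = 5.2126.
m_f = m₀ / 5.2126 = 208,200 / 5.2126 = 39,941.7 kg.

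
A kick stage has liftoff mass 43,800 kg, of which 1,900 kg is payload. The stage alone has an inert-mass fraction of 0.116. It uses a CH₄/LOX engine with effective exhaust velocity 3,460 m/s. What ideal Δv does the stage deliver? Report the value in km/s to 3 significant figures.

Δv ≈ 6.47 km/s

Stage wet mass = m₀ − payload = 43,800 − 1,900 = 41,900 kg.
Stage dry mass = ε × stage wet mass = 0.116 × 41,900 = 4,860.4 kg.
Burnout mass m_f = stage dry + payload = 4,860.4 + 1,900 = 6,760.4 kg.
Δv = v_e · ln(43,800/6,760.4) = 3460.0 × ln(6.479) = 3460.0 × 1.8686 ≈ 6465 m/s.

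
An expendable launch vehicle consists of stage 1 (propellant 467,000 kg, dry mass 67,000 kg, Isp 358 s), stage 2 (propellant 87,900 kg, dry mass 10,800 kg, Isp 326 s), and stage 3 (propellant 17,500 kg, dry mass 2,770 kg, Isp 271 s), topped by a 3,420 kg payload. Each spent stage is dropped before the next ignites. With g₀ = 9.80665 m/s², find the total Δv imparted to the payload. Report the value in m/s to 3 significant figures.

Ignition mass of stage 1 = 467,000+67,000 + 87,900+10,800 + 17,500+2,770 + 3,420 = 656,390 kg.
Stage 1: m₀ = 656,390 kg, m_f = 656,390 − 467,000 = 189,390 kg; Δv = 358×9.80665×ln(3.466) = 3510.8×1.2429 ≈ 4364 m/s.
Stage 2: m₀ = 122,390 kg, m_f = 122,390 − 87,900 = 34,490 kg; Δv = 326×9.80665×ln(3.549) = 3197.0×1.2665 ≈ 4049 m/s.
Stage 3: m₀ = 23,690 kg, m_f = 23,690 − 17,500 = 6,190 kg; Δv = 271×9.80665×ln(3.827) = 2657.6×1.3421 ≈ 3567 m/s.
Total Δv = 4364 + 4049 + 3567 = 11980 m/s.

Δv ≈ 12000 m/s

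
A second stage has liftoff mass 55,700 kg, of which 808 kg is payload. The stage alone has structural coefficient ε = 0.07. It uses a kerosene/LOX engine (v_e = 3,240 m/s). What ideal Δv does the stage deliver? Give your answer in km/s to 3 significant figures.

Δv ≈ 8.04 km/s

Stage wet mass = m₀ − payload = 55,700 − 808 = 54,892 kg.
Stage dry mass = ε × stage wet mass = 0.07 × 54,892 = 3,842.44 kg.
Burnout mass m_f = stage dry + payload = 3,842.44 + 808 = 4,650.44 kg.
Rocket equation: Δv = v_e · ln(55,700/4,650.44) = 3240.0 × ln(11.98) = 3240.0 × 2.4830 ≈ 8045 m/s.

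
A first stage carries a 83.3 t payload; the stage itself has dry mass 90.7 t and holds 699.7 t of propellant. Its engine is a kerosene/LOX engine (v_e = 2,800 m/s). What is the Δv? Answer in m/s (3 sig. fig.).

m₀ = payload + dry + propellant = 83.3 + 90.7 + 699.7 = 873.7 t.
m_f = payload + dry = 83.3 + 90.7 = 174 t.
By the Tsiolkovsky rocket equation, Δv = v_e · ln(m₀/m_f) = 2800.0 × ln(5.021) = 2800.0 × 1.6137 ≈ 4518.3 m/s.

Δv ≈ 4520 m/s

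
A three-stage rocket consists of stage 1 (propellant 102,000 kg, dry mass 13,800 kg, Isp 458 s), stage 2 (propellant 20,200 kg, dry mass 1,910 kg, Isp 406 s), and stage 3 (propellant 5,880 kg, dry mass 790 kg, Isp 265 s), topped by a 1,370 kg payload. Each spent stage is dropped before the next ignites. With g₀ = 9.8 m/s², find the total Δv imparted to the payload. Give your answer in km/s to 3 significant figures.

Δv ≈ 13.2 km/s

Ignition mass of stage 1 = 102,000+13,800 + 20,200+1,910 + 5,880+790 + 1,370 = 145,950 kg.
Stage 1: m₀ = 145,950 kg, m_f = 145,950 − 102,000 = 43,950 kg; Δv = 458×9.8×ln(3.321) = 4488.4×1.2002 ≈ 5387 m/s.
Stage 2: m₀ = 30,150 kg, m_f = 30,150 − 20,200 = 9,950 kg; Δv = 406×9.8×ln(3.03) = 3978.8×1.1086 ≈ 4411 m/s.
Stage 3: m₀ = 8,040 kg, m_f = 8,040 − 5,880 = 2,160 kg; Δv = 265×9.8×ln(3.722) = 2597.0×1.3143 ≈ 3413 m/s.
Total Δv = 5387 + 4411 + 3413 = 13211 m/s.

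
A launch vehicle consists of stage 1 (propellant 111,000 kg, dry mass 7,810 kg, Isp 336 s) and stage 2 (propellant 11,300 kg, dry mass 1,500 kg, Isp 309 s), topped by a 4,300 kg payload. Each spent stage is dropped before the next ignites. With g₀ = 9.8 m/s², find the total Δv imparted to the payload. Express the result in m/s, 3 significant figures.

Δv ≈ 8860 m/s

Ignition mass of stage 1 = 111,000+7,810 + 11,300+1,500 + 4,300 = 135,910 kg.
Stage 1: m₀ = 135,910 kg, m_f = 135,910 − 111,000 = 24,910 kg; Δv = 336×9.8×ln(5.456) = 3292.8×1.6967 ≈ 5587 m/s.
Stage 2: m₀ = 17,100 kg, m_f = 17,100 − 11,300 = 5,800 kg; Δv = 309×9.8×ln(2.948) = 3028.2×1.0812 ≈ 3274 m/s.
Total Δv = 5587 + 3274 = 8861 m/s.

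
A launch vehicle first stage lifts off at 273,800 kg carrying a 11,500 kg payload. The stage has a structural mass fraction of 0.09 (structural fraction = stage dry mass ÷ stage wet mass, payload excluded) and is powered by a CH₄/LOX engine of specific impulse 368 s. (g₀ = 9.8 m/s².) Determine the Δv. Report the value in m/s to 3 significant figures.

Δv ≈ 7410 m/s

Stage wet mass = m₀ − payload = 273,800 − 11,500 = 262,300 kg.
Stage dry mass = ε × stage wet mass = 0.09 × 262,300 = 23,607 kg.
Burnout mass m_f = stage dry + payload = 23,607 + 11,500 = 35,107 kg.
v_e = Isp · g₀ = 368 × 9.8 = 3606.4 m/s.
By the Tsiolkovsky rocket equation, Δv = v_e · ln(273,800/35,107) = 3606.4 × ln(7.799) = 3606.4 × 2.0540 ≈ 7408 m/s.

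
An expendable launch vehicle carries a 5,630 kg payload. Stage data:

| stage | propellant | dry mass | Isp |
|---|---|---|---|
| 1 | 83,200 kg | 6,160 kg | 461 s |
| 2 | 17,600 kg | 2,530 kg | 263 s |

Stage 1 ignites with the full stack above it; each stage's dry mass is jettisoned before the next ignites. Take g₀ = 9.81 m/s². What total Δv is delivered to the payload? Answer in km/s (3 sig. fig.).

Ignition mass of stage 1 = 83,200+6,160 + 17,600+2,530 + 5,630 = 115,120 kg.
Stage 1: m₀ = 115,120 kg, m_f = 115,120 − 83,200 = 31,920 kg; Δv = 461×9.81×ln(3.607) = 4522.4×1.2827 ≈ 5801 m/s.
Stage 2: m₀ = 25,760 kg, m_f = 25,760 − 17,600 = 8,160 kg; Δv = 263×9.81×ln(3.157) = 2580.0×1.1496 ≈ 2966 m/s.
Total Δv = 5801 + 2966 = 8767 m/s.

Δv ≈ 8.77 km/s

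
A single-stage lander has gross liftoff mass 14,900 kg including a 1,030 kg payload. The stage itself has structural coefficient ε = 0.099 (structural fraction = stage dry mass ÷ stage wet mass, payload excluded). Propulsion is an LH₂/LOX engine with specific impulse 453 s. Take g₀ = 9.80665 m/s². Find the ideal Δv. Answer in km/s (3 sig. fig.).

Stage wet mass = m₀ − payload = 14,900 − 1,030 = 13,870 kg.
Stage dry mass = ε × stage wet mass = 0.099 × 13,870 = 1,373.13 kg.
Burnout mass m_f = stage dry + payload = 1,373.13 + 1,030 = 2,403.13 kg.
v_e = Isp · g₀ = 453 × 9.80665 = 4442.4 m/s.
Δv = v_e · ln(14,900/2,403.13) = 4442.4 × ln(6.2) = 4442.4 × 1.8246 ≈ 8106 m/s.

Δv ≈ 8.11 km/s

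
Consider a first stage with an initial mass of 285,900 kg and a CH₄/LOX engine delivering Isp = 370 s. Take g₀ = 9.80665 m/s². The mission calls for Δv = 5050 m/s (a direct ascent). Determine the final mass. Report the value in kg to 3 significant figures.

final mass ≈ 71100 kg

v_e = Isp · g₀ = 370 × 9.80665 = 3628.5 m/s.
By the Tsiolkovsky rocket equation, m₀/m_f = exp(Δv / v_e) = exp(5050 / 3628.5) = exp(1.3918) = 4.0220.
m_f = m₀ / 4.0220 = 285,900 / 4.0220 = 71,084 kg.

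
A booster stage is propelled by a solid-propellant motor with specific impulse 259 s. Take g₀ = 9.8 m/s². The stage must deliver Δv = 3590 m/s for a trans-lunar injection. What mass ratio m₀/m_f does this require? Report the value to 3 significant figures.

v_e = Isp · g₀ = 259 × 9.8 = 2538.2 m/s.
From the ideal rocket equation, m₀/m_f = exp(Δv / v_e) = exp(3590 / 2538.2) = exp(1.4144) = 4.1140.

mass ratio ≈ 4.11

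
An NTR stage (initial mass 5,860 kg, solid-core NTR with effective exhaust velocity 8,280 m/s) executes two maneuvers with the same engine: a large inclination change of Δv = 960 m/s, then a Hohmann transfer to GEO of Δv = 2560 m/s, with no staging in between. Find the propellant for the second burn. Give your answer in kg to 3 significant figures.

After the first burn: m = 5860 × exp(−960/8280.0) = 5860 × 0.89053 = 5,218.51 kg.
After the second burn: m = 5,218.51 × exp(−2560/8280.0) = 5,218.51 × 0.73405 = 3,830.65 kg.
Second-burn propellant = 5,218.51 − 3,830.65 = 1,387.86 kg.

propellant for the second burn ≈ 1390 kg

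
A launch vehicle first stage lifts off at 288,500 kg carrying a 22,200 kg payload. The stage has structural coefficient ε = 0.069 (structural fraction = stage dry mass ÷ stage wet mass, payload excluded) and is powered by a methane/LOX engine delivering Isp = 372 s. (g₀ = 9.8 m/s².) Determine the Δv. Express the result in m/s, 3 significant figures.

Stage wet mass = m₀ − payload = 288,500 − 22,200 = 266,300 kg.
Stage dry mass = ε × stage wet mass = 0.069 × 266,300 = 18,374.7 kg.
Burnout mass m_f = stage dry + payload = 18,374.7 + 22,200 = 40,574.7 kg.
v_e = Isp · g₀ = 372 × 9.8 = 3645.6 m/s.
By the Tsiolkovsky rocket equation, Δv = v_e · ln(288,500/40,574.7) = 3645.6 × ln(7.11) = 3645.6 × 1.9616 ≈ 7151 m/s.

Δv ≈ 7150 m/s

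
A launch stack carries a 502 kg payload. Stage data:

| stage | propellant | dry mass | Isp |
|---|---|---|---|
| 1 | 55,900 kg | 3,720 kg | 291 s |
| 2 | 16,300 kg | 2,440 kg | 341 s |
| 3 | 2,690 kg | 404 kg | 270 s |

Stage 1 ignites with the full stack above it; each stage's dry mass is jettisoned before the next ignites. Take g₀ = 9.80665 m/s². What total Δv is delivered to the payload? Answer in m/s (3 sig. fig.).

Δv ≈ 11300 m/s

Ignition mass of stage 1 = 55,900+3,720 + 16,300+2,440 + 2,690+404 + 502 = 81,956 kg.
Stage 1: m₀ = 81,956 kg, m_f = 81,956 − 55,900 = 26,056 kg; Δv = 291×9.80665×ln(3.145) = 2853.7×1.1459 ≈ 3270 m/s.
Stage 2: m₀ = 22,336 kg, m_f = 22,336 − 16,300 = 6,036 kg; Δv = 341×9.80665×ln(3.7) = 3344.1×1.3085 ≈ 4376 m/s.
Stage 3: m₀ = 3,596 kg, m_f = 3,596 − 2,690 = 906 kg; Δv = 270×9.80665×ln(3.969) = 2647.8×1.3785 ≈ 3650 m/s.
Total Δv = 3270 + 4376 + 3650 = 11296 m/s.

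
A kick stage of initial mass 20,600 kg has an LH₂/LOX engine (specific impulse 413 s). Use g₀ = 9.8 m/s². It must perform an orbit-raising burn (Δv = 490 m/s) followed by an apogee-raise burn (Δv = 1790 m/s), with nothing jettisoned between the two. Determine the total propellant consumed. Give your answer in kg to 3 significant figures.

v_e = Isp · g₀ = 413 × 9.8 = 4047.4 m/s.
After the first burn: m = 20600 × exp(−490/4047.4) = 20600 × 0.88598 = 18,251.2 kg.
After the second burn: m = 18,251.2 × exp(−1790/4047.4) = 18,251.2 × 0.64258 = 11,727.9 kg.
Total propellant = m₀ − m_final = 20600 − 11,727.9 = 8,872.1 kg.

total propellant consumed ≈ 8870 kg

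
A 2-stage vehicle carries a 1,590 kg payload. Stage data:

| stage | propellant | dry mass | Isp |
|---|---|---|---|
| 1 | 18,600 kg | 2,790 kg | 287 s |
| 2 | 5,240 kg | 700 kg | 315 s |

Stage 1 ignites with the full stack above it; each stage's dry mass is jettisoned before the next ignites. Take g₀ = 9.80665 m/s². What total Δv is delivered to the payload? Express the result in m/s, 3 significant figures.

Ignition mass of stage 1 = 18,600+2,790 + 5,240+700 + 1,590 = 28,920 kg.
Stage 1: m₀ = 28,920 kg, m_f = 28,920 − 18,600 = 10,320 kg; Δv = 287×9.80665×ln(2.802) = 2814.5×1.0304 ≈ 2900 m/s.
Stage 2: m₀ = 7,530 kg, m_f = 7,530 − 5,240 = 2,290 kg; Δv = 315×9.80665×ln(3.288) = 3089.1×1.1903 ≈ 3677 m/s.
Total Δv = 2900 + 3677 = 6577 m/s.

Δv ≈ 6580 m/s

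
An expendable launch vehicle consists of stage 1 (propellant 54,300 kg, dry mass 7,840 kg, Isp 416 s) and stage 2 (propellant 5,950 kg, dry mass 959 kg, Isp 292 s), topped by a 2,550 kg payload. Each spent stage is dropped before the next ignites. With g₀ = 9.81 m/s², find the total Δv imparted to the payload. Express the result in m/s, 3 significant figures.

Ignition mass of stage 1 = 54,300+7,840 + 5,950+959 + 2,550 = 71,599 kg.
Stage 1: m₀ = 71,599 kg, m_f = 71,599 − 54,300 = 17,299 kg; Δv = 416×9.81×ln(4.139) = 4081.0×1.4204 ≈ 5797 m/s.
Stage 2: m₀ = 9,459 kg, m_f = 9,459 − 5,950 = 3,509 kg; Δv = 292×9.81×ln(2.696) = 2864.5×0.9916 ≈ 2841 m/s.
Total Δv = 5797 + 2841 = 8638 m/s.

Δv ≈ 8640 m/s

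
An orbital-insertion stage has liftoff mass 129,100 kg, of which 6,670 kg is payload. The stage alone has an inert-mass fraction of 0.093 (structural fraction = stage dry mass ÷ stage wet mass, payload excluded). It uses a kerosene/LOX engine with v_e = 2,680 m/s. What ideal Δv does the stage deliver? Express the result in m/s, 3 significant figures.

Stage wet mass = m₀ − payload = 129,100 − 6,670 = 122,430 kg.
Stage dry mass = ε × stage wet mass = 0.093 × 122,430 = 11,386 kg.
Burnout mass m_f = stage dry + payload = 11,386 + 6,670 = 18,056 kg.
Using Δv = v_e ln(m₀/m_f): Δv = v_e · ln(129,100/18,056) = 2680.0 × ln(7.15) = 2680.0 × 1.9671 ≈ 5272 m/s.

Δv ≈ 5270 m/s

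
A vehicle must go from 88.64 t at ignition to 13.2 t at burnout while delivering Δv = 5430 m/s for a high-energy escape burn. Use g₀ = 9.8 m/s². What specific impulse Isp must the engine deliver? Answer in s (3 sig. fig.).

Isp ≈ 291 s

ln(m₀/m_f) = ln(88640/13200) = ln(6.715) = 1.9044.
By the Tsiolkovsky rocket equation, v_e = Δv / ln(m₀/m_f) = 5430 / 1.9044 = 2851.3 m/s.
Isp = v_e / g₀ = 2851.3 / 9.8 = 291.0 s.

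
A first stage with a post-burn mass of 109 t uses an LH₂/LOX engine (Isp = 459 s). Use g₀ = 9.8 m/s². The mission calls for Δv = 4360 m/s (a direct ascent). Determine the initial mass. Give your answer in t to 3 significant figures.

initial mass ≈ 287 t

v_e = Isp · g₀ = 459 × 9.8 = 4498.2 m/s.
m₀/m_f = exp(Δv / v_e) = exp(4360 / 4498.2) = exp(0.9693) = 2.6360.
m₀ = m_f × 2.6360 = 109 × 2.6360 = 287.324 t.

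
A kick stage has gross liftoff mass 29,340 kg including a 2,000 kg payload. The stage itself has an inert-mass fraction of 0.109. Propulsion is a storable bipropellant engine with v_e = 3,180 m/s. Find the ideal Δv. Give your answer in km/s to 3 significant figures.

Stage wet mass = m₀ − payload = 29,340 − 2,000 = 27,340 kg.
Stage dry mass = ε × stage wet mass = 0.109 × 27,340 = 2,980.06 kg.
Burnout mass m_f = stage dry + payload = 2,980.06 + 2,000 = 4,980.06 kg.
Δv = v_e · ln(29,340/4,980.06) = 3180.0 × ln(5.891) = 3180.0 × 1.7735 ≈ 5640 m/s.

Δv ≈ 5.64 km/s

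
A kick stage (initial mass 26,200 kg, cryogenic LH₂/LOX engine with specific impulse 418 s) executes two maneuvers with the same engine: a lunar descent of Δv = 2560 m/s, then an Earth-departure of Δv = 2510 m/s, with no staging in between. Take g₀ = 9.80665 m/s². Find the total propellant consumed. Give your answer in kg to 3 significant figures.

v_e = Isp · g₀ = 418 × 9.80665 = 4099.2 m/s.
After the first burn: m = 26200 × exp(−2560/4099.2) = 26200 × 0.53552 = 14,030.6 kg.
After the second burn: m = 14,030.6 × exp(−2510/4099.2) = 14,030.6 × 0.54209 = 7,605.85 kg.
Total propellant = m₀ − m_final = 26200 − 7,605.85 = 18,594.15 kg.

total propellant consumed ≈ 18600 kg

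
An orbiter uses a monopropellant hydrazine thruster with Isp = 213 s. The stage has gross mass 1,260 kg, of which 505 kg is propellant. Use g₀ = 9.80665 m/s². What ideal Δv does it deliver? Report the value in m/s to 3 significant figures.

Δv ≈ 1070 m/s

v_e = Isp · g₀ = 213 × 9.80665 = 2088.8 m/s.
m_f = m₀ − m_prop = 1,260 − 505 = 755 kg.
Δv = v_e · ln(m₀/m_f) = 2088.8 × ln(1.669) = 2088.8 × 0.5121 ≈ 1069.8 m/s.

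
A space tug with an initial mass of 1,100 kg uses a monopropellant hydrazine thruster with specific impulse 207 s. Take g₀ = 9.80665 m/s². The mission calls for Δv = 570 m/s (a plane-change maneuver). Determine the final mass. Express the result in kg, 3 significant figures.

final mass ≈ 831 kg

v_e = Isp · g₀ = 207 × 9.80665 = 2030.0 m/s.
By the Tsiolkovsky rocket equation, m₀/m_f = exp(Δv / v_e) = exp(570 / 2030.0) = exp(0.2808) = 1.3242.
m_f = m₀ / 1.3242 = 1,100 / 1.3242 = 830.69 kg.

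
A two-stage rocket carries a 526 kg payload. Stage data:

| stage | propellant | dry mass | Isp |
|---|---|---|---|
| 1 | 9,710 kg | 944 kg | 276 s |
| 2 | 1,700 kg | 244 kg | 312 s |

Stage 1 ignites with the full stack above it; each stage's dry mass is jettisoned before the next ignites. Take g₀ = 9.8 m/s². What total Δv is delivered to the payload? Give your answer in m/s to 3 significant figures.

Δv ≈ 7210 m/s

Ignition mass of stage 1 = 9,710+944 + 1,700+244 + 526 = 13,124 kg.
Stage 1: m₀ = 13,124 kg, m_f = 13,124 − 9,710 = 3,414 kg; Δv = 276×9.8×ln(3.844) = 2704.8×1.3466 ≈ 3642 m/s.
Stage 2: m₀ = 2,470 kg, m_f = 2,470 − 1,700 = 770 kg; Δv = 312×9.8×ln(3.208) = 3057.6×1.1656 ≈ 3564 m/s.
Total Δv = 3642 + 3564 = 7206 m/s.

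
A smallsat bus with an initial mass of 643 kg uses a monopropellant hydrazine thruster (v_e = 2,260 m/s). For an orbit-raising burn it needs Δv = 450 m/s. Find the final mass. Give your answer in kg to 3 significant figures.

final mass ≈ 527 kg

Rocket equation: m₀/m_f = exp(Δv / v_e) = exp(450 / 2260.0) = exp(0.1991) = 1.2203.
m_f = m₀ / 1.2203 = 643 / 1.2203 = 526.92 kg.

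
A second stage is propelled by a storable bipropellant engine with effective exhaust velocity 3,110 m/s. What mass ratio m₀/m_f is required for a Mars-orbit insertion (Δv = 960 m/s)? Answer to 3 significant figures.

m₀/m_f = exp(Δv / v_e) = exp(960 / 3110.0) = exp(0.3087) = 1.3616.

mass ratio ≈ 1.36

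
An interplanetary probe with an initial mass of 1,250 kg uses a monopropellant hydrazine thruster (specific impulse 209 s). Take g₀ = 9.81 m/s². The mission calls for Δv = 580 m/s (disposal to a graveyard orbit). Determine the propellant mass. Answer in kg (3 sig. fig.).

propellant mass ≈ 308 kg

v_e = Isp · g₀ = 209 × 9.81 = 2050.3 m/s.
m₀/m_f = exp(Δv / v_e) = exp(580 / 2050.3) = exp(0.2829) = 1.3270.
m_f = 1,250 / 1.3270 = 941.974 kg, so propellant = m₀ − m_f = 1,250 − 941.974 = 308.026 kg.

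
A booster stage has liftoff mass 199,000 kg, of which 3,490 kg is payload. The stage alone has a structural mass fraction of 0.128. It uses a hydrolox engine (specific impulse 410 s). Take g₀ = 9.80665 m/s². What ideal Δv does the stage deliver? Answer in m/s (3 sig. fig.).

Stage wet mass = m₀ − payload = 199,000 − 3,490 = 195,510 kg.
Stage dry mass = ε × stage wet mass = 0.128 × 195,510 = 25,025.3 kg.
Burnout mass m_f = stage dry + payload = 25,025.3 + 3,490 = 28,515.3 kg.
v_e = Isp · g₀ = 410 × 9.80665 = 4020.7 m/s.
Δv = v_e · ln(199,000/28,515.3) = 4020.7 × ln(6.979) = 4020.7 × 1.9429 ≈ 7812 m/s.

Δv ≈ 7810 m/s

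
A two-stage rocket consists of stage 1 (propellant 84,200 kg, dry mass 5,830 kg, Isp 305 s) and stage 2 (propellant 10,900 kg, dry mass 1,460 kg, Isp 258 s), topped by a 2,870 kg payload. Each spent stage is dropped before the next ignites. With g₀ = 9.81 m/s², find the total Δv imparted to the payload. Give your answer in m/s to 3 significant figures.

Ignition mass of stage 1 = 84,200+5,830 + 10,900+1,460 + 2,870 = 105,260 kg.
Stage 1: m₀ = 105,260 kg, m_f = 105,260 − 84,200 = 21,060 kg; Δv = 305×9.81×ln(4.998) = 2992.1×1.6091 ≈ 4814 m/s.
Stage 2: m₀ = 15,230 kg, m_f = 15,230 − 10,900 = 4,330 kg; Δv = 258×9.81×ln(3.517) = 2531.0×1.2577 ≈ 3183 m/s.
Total Δv = 4814 + 3183 = 7997 m/s.

Δv ≈ 8000 m/s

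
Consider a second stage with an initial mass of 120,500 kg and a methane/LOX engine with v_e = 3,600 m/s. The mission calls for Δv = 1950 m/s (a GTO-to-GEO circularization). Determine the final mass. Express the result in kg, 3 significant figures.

m₀/m_f = exp(Δv / v_e) = exp(1950 / 3600.0) = exp(0.5417) = 1.7189.
m_f = m₀ / 1.7189 = 120,500 / 1.7189 = 70,103 kg.

final mass ≈ 70100 kg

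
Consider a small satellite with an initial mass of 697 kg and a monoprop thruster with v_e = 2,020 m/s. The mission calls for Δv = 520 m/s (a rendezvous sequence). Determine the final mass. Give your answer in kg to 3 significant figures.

m₀/m_f = exp(Δv / v_e) = exp(520 / 2020.0) = exp(0.2574) = 1.2936.
m_f = m₀ / 1.2936 = 697 / 1.2936 = 538.806 kg.

final mass ≈ 539 kg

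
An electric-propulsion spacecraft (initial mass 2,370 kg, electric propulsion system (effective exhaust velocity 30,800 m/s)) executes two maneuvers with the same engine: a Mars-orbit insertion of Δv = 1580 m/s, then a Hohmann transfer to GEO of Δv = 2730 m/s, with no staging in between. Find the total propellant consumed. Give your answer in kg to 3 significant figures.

After the first burn: m = 2370 × exp(−1580/30800.0) = 2370 × 0.94999 = 2,251.48 kg.
After the second burn: m = 2,251.48 × exp(−2730/30800.0) = 2,251.48 × 0.91518 = 2,060.51 kg.
Total propellant = m₀ − m_final = 2370 − 2,060.51 = 309.49 kg.

total propellant consumed ≈ 309 kg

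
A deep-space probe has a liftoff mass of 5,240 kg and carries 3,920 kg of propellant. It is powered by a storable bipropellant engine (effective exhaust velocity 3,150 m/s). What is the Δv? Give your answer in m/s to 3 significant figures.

m_f = m₀ − m_prop = 5,240 − 3,920 = 1,320 kg.
Δv = v_e · ln(m₀/m_f) = 3150.0 × ln(3.97) = 3150.0 × 1.3787 ≈ 4342.9 m/s.

Δv ≈ 4340 m/s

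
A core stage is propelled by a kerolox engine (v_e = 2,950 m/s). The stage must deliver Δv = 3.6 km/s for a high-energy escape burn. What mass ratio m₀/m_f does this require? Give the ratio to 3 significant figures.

mass ratio ≈ 3.39

Rocket equation: m₀/m_f = exp(Δv / v_e) = exp(3600 / 2950.0) = exp(1.2203) = 3.3883.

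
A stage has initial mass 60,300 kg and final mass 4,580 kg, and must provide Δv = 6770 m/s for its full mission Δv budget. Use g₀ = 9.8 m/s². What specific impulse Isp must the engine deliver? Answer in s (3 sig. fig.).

ln(m₀/m_f) = ln(60300/4580) = ln(13.17) = 2.5776.
v_e = Δv / ln(m₀/m_f) = 6770 / 2.5776 = 2626.4 m/s.
Isp = v_e / g₀ = 2626.4 / 9.8 = 268.0 s.

Isp ≈ 268 s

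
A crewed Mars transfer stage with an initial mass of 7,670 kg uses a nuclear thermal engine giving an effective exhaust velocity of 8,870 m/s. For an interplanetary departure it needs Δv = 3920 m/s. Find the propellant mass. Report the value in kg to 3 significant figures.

propellant mass ≈ 2740 kg

Rocket equation: m₀/m_f = exp(Δv / v_e) = exp(3920 / 8870.0) = exp(0.4419) = 1.5557.
m_f = 7,670 / 1.5557 = 4,930.26 kg, so propellant = m₀ − m_f = 7,670 − 4,930.26 = 2,739.74 kg.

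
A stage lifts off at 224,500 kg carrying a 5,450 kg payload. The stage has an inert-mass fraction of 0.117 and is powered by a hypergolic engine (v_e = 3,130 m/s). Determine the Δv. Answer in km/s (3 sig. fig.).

Δv ≈ 6.19 km/s

Stage wet mass = m₀ − payload = 224,500 − 5,450 = 219,050 kg.
Stage dry mass = ε × stage wet mass = 0.117 × 219,050 = 25,628.9 kg.
Burnout mass m_f = stage dry + payload = 25,628.9 + 5,450 = 31,078.9 kg.
Using Δv = v_e ln(m₀/m_f): Δv = v_e · ln(224,500/31,078.9) = 3130.0 × ln(7.224) = 3130.0 × 1.9773 ≈ 6189 m/s.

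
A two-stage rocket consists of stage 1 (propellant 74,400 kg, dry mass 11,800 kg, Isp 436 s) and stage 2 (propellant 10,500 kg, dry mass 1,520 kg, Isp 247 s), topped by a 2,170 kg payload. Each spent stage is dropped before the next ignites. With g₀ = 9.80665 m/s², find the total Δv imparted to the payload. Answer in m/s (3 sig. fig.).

Ignition mass of stage 1 = 74,400+11,800 + 10,500+1,520 + 2,170 = 100,390 kg.
Stage 1: m₀ = 100,390 kg, m_f = 100,390 − 74,400 = 25,990 kg; Δv = 436×9.80665×ln(3.863) = 4275.7×1.3514 ≈ 5778 m/s.
Stage 2: m₀ = 14,190 kg, m_f = 14,190 − 10,500 = 3,690 kg; Δv = 247×9.80665×ln(3.846) = 2422.2×1.3469 ≈ 3263 m/s.
Total Δv = 5778 + 3263 = 9041 m/s.

Δv ≈ 9040 m/s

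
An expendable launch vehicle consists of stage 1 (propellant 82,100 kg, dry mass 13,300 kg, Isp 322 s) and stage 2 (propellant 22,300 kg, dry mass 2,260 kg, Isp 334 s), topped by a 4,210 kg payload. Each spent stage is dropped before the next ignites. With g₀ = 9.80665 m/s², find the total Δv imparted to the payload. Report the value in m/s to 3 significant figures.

Ignition mass of stage 1 = 82,100+13,300 + 22,300+2,260 + 4,210 = 124,170 kg.
Stage 1: m₀ = 124,170 kg, m_f = 124,170 − 82,100 = 42,070 kg; Δv = 322×9.80665×ln(2.952) = 3157.7×1.0823 ≈ 3418 m/s.
Stage 2: m₀ = 28,770 kg, m_f = 28,770 − 22,300 = 6,470 kg; Δv = 334×9.80665×ln(4.447) = 3275.4×1.4922 ≈ 4887 m/s.
Total Δv = 3418 + 4887 = 8305 m/s.

Δv ≈ 8310 m/s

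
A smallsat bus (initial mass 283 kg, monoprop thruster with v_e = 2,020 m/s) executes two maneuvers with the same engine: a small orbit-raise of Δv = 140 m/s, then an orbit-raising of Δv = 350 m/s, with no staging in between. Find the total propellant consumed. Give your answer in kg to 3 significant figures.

After the first burn: m = 283 × exp(−140/2020.0) = 283 × 0.93304 = 264.05 kg.
After the second burn: m = 264.05 × exp(−350/2020.0) = 264.05 × 0.84091 = 222.042 kg.
Total propellant = m₀ − m_final = 283 − 222.042 = 60.958 kg.

total propellant consumed ≈ 61.0 kg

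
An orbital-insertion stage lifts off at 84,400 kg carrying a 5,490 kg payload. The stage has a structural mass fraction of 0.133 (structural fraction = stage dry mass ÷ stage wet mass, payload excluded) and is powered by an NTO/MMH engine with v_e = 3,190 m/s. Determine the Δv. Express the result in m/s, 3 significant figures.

Δv ≈ 5310 m/s

Stage wet mass = m₀ − payload = 84,400 − 5,490 = 78,910 kg.
Stage dry mass = ε × stage wet mass = 0.133 × 78,910 = 10,495 kg.
Burnout mass m_f = stage dry + payload = 10,495 + 5,490 = 15,985 kg.
From the ideal rocket equation, Δv = v_e · ln(84,400/15,985) = 3190.0 × ln(5.28) = 3190.0 × 1.6639 ≈ 5308 m/s.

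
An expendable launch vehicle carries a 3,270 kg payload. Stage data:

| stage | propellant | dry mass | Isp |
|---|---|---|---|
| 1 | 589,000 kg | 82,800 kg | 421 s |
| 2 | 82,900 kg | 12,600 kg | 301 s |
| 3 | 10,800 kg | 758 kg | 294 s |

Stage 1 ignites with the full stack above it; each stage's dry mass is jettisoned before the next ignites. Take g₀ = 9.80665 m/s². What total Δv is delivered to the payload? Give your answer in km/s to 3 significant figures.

Δv ≈ 13.6 km/s

Ignition mass of stage 1 = 589,000+82,800 + 82,900+12,600 + 10,800+758 + 3,270 = 782,128 kg.
Stage 1: m₀ = 782,128 kg, m_f = 782,128 − 589,000 = 193,128 kg; Δv = 421×9.80665×ln(4.05) = 4128.6×1.3987 ≈ 5775 m/s.
Stage 2: m₀ = 110,328 kg, m_f = 110,328 − 82,900 = 27,428 kg; Δv = 301×9.80665×ln(4.022) = 2951.8×1.3919 ≈ 4109 m/s.
Stage 3: m₀ = 14,828 kg, m_f = 14,828 − 10,800 = 4,028 kg; Δv = 294×9.80665×ln(3.681) = 2883.2×1.3032 ≈ 3757 m/s.
Total Δv = 5775 + 4109 + 3757 = 13641 m/s.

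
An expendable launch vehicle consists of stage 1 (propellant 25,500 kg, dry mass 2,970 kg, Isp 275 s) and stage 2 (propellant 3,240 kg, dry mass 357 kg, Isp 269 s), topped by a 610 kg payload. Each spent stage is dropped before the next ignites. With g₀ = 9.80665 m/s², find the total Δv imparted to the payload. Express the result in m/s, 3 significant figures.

Ignition mass of stage 1 = 25,500+2,970 + 3,240+357 + 610 = 32,677 kg.
Stage 1: m₀ = 32,677 kg, m_f = 32,677 − 25,500 = 7,177 kg; Δv = 275×9.80665×ln(4.553) = 2696.8×1.5158 ≈ 4088 m/s.
Stage 2: m₀ = 4,207 kg, m_f = 4,207 − 3,240 = 967 kg; Δv = 269×9.80665×ln(4.351) = 2638.0×1.4703 ≈ 3879 m/s.
Total Δv = 4088 + 3879 = 7967 m/s.

Δv ≈ 7970 m/s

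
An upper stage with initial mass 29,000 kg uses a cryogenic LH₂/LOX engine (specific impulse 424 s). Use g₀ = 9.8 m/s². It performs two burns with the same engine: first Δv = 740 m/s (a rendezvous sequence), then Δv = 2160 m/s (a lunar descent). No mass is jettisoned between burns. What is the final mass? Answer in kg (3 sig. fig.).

final mass ≈ 14400 kg

v_e = Isp · g₀ = 424 × 9.8 = 4155.2 m/s.
After the first burn: m = 29000 × exp(−740/4155.2) = 29000 × 0.83687 = 24,269.2 kg.
After the second burn: m = 24,269.2 × exp(−2160/4155.2) = 24,269.2 × 0.59462 = 14,431 kg.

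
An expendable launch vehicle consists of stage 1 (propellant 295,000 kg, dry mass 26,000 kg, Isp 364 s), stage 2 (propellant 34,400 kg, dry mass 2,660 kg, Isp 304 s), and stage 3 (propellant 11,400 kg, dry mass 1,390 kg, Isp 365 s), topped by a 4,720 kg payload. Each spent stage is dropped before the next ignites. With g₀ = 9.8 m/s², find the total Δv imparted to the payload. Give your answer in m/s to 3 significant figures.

Δv ≈ 12200 m/s

Ignition mass of stage 1 = 295,000+26,000 + 34,400+2,660 + 11,400+1,390 + 4,720 = 375,570 kg.
Stage 1: m₀ = 375,570 kg, m_f = 375,570 − 295,000 = 80,570 kg; Δv = 364×9.8×ln(4.661) = 3567.2×1.5393 ≈ 5491 m/s.
Stage 2: m₀ = 54,570 kg, m_f = 54,570 − 34,400 = 20,170 kg; Δv = 304×9.8×ln(2.706) = 2979.2×0.9953 ≈ 2965 m/s.
Stage 3: m₀ = 17,510 kg, m_f = 17,510 − 11,400 = 6,110 kg; Δv = 365×9.8×ln(2.866) = 3577.0×1.0528 ≈ 3766 m/s.
Total Δv = 5491 + 2965 + 3766 = 12222 m/s.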